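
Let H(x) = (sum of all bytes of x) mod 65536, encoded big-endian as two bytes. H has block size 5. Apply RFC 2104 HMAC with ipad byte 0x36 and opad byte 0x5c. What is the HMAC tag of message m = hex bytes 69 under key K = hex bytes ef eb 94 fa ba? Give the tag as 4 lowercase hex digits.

Key hex bytes ef eb 94 fa ba is exactly B = 5 bytes: K' = ef eb 94 fa ba.
K' ⊕ ipad = d9 dd a2 cc 8c.  K' ⊕ opad = b3 b7 c8 a6 e6.
Inner input = (K'⊕ipad) ∥ m = d9 dd a2 cc 8c ∥ 69.
Inner hash: sum = 217+221+162+204+140+105 = 1049 → 04 19.
Outer input = (K'⊕opad) ∥ inner = b3 b7 c8 a6 e6 ∥ 04 19.
Outer hash (tag): sum = 179+183+200+166+230+4+25 = 987 → 03 db.

03db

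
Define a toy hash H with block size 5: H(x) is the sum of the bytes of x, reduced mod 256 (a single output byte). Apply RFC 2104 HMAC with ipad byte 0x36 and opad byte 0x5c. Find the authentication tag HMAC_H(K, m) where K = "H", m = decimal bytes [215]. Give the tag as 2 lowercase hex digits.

b1

Key "H" = 48 is 1 byte ≤ B = 5; zero-pad to 5 bytes: K' = 48 00 00 00 00.
K' ⊕ ipad = 7e 36 36 36 36.  K' ⊕ opad = 14 5c 5c 5c 5c.
Inner input = (K'⊕ipad) ∥ m = 7e 36 36 36 36 ∥ d7.
Inner hash: sum = 126+54+54+54+54+215 = 557; mod 256 = 45 → 2d.
Outer input = (K'⊕opad) ∥ inner = 14 5c 5c 5c 5c ∥ 2d.
Outer hash (tag): sum = 20+92+92+92+92+45 = 433; mod 256 = 177 → b1.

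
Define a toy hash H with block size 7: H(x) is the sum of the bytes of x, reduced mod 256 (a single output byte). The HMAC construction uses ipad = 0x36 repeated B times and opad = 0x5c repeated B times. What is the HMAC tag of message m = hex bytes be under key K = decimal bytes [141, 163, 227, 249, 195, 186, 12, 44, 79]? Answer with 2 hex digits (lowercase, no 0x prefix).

Key decimal bytes [141, 163, 227, 249, 195, 186, 12, 44, 79] = 8d a3 e3 f9 c3 ba 0c 2c 4f is 9 bytes > B = 7, so hash it first: H(key) = 10, then zero-pad to 7 bytes: K' = 10 00 00 00 00 00 00.
K' ⊕ ipad = 26 36 36 36 36 36 36.  K' ⊕ opad = 4c 5c 5c 5c 5c 5c 5c.
Inner input = (K'⊕ipad) ∥ m = 26 36 36 36 36 36 36 ∥ be.
Inner hash: sum = 38+54+54+54+54+54+54+190 = 552; mod 256 = 40 → 28.
Outer input = (K'⊕opad) ∥ inner = 4c 5c 5c 5c 5c 5c 5c ∥ 28.
Outer hash (tag): sum = 76+92+92+92+92+92+92+40 = 668; mod 256 = 156 → 9c.

9c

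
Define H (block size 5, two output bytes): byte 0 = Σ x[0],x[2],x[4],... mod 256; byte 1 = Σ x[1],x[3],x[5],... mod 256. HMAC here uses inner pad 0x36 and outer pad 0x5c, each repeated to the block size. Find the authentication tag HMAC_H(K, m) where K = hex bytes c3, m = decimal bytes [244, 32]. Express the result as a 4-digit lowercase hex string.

b739

Key hex bytes c3 is 1 byte ≤ B = 5; zero-pad to 5 bytes: K' = c3 00 00 00 00.
K' ⊕ ipad = f5 36 36 36 36.  K' ⊕ opad = 9f 5c 5c 5c 5c.
Inner input = (K'⊕ipad) ∥ m = f5 36 36 36 36 ∥ f4 20.
Inner hash: even-index sum = 385 mod 256 = 129; odd-index sum = 352 mod 256 = 96 → 81 60.
Outer input = (K'⊕opad) ∥ inner = 9f 5c 5c 5c 5c ∥ 81 60.
Outer hash (tag): even-index sum = 439 mod 256 = 183; odd-index sum = 313 mod 256 = 57 → b7 39.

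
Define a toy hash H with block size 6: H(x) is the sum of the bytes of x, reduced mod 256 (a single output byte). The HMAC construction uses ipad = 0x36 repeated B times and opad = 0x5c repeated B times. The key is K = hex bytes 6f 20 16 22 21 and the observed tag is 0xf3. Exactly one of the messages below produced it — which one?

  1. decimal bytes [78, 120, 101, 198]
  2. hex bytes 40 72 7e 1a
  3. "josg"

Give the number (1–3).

3

Key hex bytes 6f 20 16 22 21 is 5 bytes ≤ B = 6; zero-pad to 6 bytes: K' = 6f 20 16 22 21 00.
K' ⊕ ipad = 59 16 20 14 17 36; K' ⊕ opad = 33 7c 4a 7e 7d 5c.
m1: inner = H(59 16 20 14 17 36 4e 78 65 c6) = e1; tag = H(33 7c 4a 7e 7d 5c e1) = 31
m2: inner = H(59 16 20 14 17 36 40 72 7e 1a) = 3a; tag = H(33 7c 4a 7e 7d 5c 3a) = 8a
m3: inner = H(59 16 20 14 17 36 6a 6f 73 67) = a3; tag = H(33 7c 4a 7e 7d 5c a3) = f3 ← matches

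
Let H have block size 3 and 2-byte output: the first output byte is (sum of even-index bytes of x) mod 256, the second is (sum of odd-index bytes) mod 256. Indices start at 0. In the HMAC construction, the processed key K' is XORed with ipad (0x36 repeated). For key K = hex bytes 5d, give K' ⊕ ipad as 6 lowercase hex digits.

Key hex bytes 5d is 1 byte ≤ B = 3; zero-pad to 3 bytes: K' = 5d 00 00.
XOR each byte with 0x36: 5d⊕36=6b, 00⊕36=36, 00⊕36=36.

6b3636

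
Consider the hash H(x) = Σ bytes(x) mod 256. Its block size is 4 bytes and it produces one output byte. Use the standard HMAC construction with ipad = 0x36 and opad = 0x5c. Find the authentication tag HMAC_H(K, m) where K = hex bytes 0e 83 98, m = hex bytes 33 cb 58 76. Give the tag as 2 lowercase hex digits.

Key hex bytes 0e 83 98 is 3 bytes ≤ B = 4; zero-pad to 4 bytes: K' = 0e 83 98 00.
K' ⊕ ipad = 38 b5 ae 36.  K' ⊕ opad = 52 df c4 5c.
Inner input = (K'⊕ipad) ∥ m = 38 b5 ae 36 ∥ 33 cb 58 76.
Inner hash: sum = 56+181+174+54+51+203+88+118 = 925; mod 256 = 157 → 9d.
Outer input = (K'⊕opad) ∥ inner = 52 df c4 5c ∥ 9d.
Outer hash (tag): sum = 82+223+196+92+157 = 750; mod 256 = 238 → ee.

ee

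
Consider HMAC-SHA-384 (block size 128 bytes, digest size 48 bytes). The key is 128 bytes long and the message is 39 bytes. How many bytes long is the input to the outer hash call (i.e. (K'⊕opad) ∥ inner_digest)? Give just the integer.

Key is 128 ≤ 128 bytes, zero-padded: |K'| = 128.
Outer input = (K'⊕opad) ∥ H(inner) → 128 + 48 = 176 bytes.

176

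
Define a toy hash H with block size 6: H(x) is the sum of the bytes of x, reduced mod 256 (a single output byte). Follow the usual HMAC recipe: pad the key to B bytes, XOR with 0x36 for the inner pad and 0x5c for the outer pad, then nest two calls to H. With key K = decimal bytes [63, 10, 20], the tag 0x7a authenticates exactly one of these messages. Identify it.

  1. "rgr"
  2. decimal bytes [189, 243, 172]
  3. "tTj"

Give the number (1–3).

2

Key decimal bytes [63, 10, 20] = 3f 0a 14 is 3 bytes ≤ B = 6; zero-pad to 6 bytes: K' = 3f 0a 14 00 00 00.
K' ⊕ ipad = 09 3c 22 36 36 36; K' ⊕ opad = 63 56 48 5c 5c 5c.
m1: inner = H(09 3c 22 36 36 36 72 67 72) = 54; tag = H(63 56 48 5c 5c 5c 54) = 69
m2: inner = H(09 3c 22 36 36 36 bd f3 ac) = 65; tag = H(63 56 48 5c 5c 5c 65) = 7a ← matches
m3: inner = H(09 3c 22 36 36 36 74 54 6a) = 3b; tag = H(63 56 48 5c 5c 5c 3b) = 50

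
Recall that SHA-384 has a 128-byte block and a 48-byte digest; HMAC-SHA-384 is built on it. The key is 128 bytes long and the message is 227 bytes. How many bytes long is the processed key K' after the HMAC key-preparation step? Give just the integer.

Key is 128 ≤ 128 bytes, zero-padded: |K'| = 128.

128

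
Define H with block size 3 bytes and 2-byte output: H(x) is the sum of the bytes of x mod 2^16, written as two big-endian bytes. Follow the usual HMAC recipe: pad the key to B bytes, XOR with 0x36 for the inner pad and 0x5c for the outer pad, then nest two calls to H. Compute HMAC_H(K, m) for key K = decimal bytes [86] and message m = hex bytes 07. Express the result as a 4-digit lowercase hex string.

0195

Key decimal bytes [86] = 56 is 1 byte ≤ B = 3; zero-pad to 3 bytes: K' = 56 00 00.
K' ⊕ ipad = 60 36 36.  K' ⊕ opad = 0a 5c 5c.
Inner input = (K'⊕ipad) ∥ m = 60 36 36 ∥ 07.
Inner hash: sum = 96+54+54+7 = 211 → 00 d3.
Outer input = (K'⊕opad) ∥ inner = 0a 5c 5c ∥ 00 d3.
Outer hash (tag): sum = 10+92+92+0+211 = 405 → 01 95.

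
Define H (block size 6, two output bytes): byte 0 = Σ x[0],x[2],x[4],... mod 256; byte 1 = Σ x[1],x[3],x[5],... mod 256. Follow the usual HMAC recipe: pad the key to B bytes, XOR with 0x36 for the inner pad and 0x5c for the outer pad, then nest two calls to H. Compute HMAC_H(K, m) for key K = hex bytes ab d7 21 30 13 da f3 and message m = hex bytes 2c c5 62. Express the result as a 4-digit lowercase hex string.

Key hex bytes ab d7 21 30 13 da f3 is 7 bytes > B = 6, so hash it first: H(key) = d2 e1, then zero-pad to 6 bytes: K' = d2 e1 00 00 00 00.
K' ⊕ ipad = e4 d7 36 36 36 36.  K' ⊕ opad = 8e bd 5c 5c 5c 5c.
Inner input = (K'⊕ipad) ∥ m = e4 d7 36 36 36 36 ∥ 2c c5 62.
Inner hash: even-index sum = 478 mod 256 = 222; odd-index sum = 520 mod 256 = 8 → de 08.
Outer input = (K'⊕opad) ∥ inner = 8e bd 5c 5c 5c 5c ∥ de 08.
Outer hash (tag): even-index sum = 548 mod 256 = 36; odd-index sum = 381 mod 256 = 125 → 24 7d.

247d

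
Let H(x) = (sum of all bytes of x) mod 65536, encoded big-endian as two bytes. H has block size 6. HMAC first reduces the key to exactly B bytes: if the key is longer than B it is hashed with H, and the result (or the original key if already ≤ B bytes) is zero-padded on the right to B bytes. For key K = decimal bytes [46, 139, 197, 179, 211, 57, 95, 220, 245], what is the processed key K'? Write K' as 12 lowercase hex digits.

056d00000000

|K| = 9 > B = 6, so first hash the key.
H(K): sum = 46+139+197+179+211+57+95+220+245 = 1389 → 05 6d.
Zero-pad H(K) = 05 6d to 6 bytes: K' = 05 6d 00 00 00 00.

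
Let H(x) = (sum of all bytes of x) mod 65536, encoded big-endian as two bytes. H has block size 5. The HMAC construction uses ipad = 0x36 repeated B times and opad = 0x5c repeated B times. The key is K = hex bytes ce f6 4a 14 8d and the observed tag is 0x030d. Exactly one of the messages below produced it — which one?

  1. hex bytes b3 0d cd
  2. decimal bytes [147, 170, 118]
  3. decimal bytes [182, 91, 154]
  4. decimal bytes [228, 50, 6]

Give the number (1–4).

1

Key hex bytes ce f6 4a 14 8d is exactly B = 5 bytes: K' = ce f6 4a 14 8d.
K' ⊕ ipad = f8 c0 7c 22 bb; K' ⊕ opad = 92 aa 16 48 d1.
m1: inner = H(f8 c0 7c 22 bb b3 0d cd) = 04 9e; tag = H(92 aa 16 48 d1 04 9e) = 030d ← matches
m2: inner = H(f8 c0 7c 22 bb 93 aa 76) = 04 c4; tag = H(92 aa 16 48 d1 04 c4) = 0333
m3: inner = H(f8 c0 7c 22 bb b6 5b 9a) = 04 bc; tag = H(92 aa 16 48 d1 04 bc) = 032b
m4: inner = H(f8 c0 7c 22 bb e4 32 06) = 04 2d; tag = H(92 aa 16 48 d1 04 2d) = 029c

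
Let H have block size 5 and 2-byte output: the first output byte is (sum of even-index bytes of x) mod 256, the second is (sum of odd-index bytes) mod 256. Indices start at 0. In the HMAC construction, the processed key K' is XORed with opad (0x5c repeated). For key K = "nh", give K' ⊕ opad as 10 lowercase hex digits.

Key "nh" = 6e 68 is 2 bytes ≤ B = 5; zero-pad to 5 bytes: K' = 6e 68 00 00 00.
XOR each byte with 0x5c: 6e⊕5c=32, 68⊕5c=34, 00⊕5c=5c, 00⊕5c=5c, 00⊕5c=5c.

32345c5c5c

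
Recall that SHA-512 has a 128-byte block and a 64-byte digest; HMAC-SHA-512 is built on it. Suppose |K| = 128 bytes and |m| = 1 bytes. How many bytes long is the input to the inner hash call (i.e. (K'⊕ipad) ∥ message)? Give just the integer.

129

Key is 128 ≤ 128 bytes, zero-padded: |K'| = 128.
Inner input = (K'⊕ipad) ∥ m → 128 + 1 = 129 bytes.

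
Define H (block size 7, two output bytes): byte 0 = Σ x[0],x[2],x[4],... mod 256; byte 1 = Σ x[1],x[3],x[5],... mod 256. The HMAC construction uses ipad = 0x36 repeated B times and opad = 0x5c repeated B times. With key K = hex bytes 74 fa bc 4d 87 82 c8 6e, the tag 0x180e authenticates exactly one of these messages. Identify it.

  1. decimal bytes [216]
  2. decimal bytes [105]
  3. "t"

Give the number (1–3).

Key hex bytes 74 fa bc 4d 87 82 c8 6e is 8 bytes > B = 7, so hash it first: H(key) = 7f 37, then zero-pad to 7 bytes: K' = 7f 37 00 00 00 00 00.
K' ⊕ ipad = 49 01 36 36 36 36 36; K' ⊕ opad = 23 6b 5c 5c 5c 5c 5c.
m1: inner = H(49 01 36 36 36 36 36 d8) = eb 45; tag = H(23 6b 5c 5c 5c 5c 5c eb 45) = 7c0e
m2: inner = H(49 01 36 36 36 36 36 69) = eb d6; tag = H(23 6b 5c 5c 5c 5c 5c eb d6) = 0d0e
m3: inner = H(49 01 36 36 36 36 36 74) = eb e1; tag = H(23 6b 5c 5c 5c 5c 5c eb e1) = 180e ← matches

3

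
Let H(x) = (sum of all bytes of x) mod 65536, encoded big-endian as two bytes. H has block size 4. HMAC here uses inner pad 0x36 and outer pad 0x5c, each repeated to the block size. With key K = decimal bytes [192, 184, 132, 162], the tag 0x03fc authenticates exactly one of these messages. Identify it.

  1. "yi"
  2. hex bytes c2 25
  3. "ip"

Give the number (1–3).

Key decimal bytes [192, 184, 132, 162] = c0 b8 84 a2 is exactly B = 4 bytes: K' = c0 b8 84 a2.
K' ⊕ ipad = f6 8e b2 94; K' ⊕ opad = 9c e4 d8 fe.
m1: inner = H(f6 8e b2 94 79 69) = 03 ac; tag = H(9c e4 d8 fe 03 ac) = 0405
m2: inner = H(f6 8e b2 94 c2 25) = 03 b1; tag = H(9c e4 d8 fe 03 b1) = 040a
m3: inner = H(f6 8e b2 94 69 70) = 03 a3; tag = H(9c e4 d8 fe 03 a3) = 03fc ← matches

3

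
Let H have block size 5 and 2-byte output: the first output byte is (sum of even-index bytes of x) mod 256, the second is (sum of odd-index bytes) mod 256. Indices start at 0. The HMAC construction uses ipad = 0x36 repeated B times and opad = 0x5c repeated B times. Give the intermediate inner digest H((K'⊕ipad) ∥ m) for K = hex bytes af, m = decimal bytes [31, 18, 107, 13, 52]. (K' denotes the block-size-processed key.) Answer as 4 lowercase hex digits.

Key hex bytes af is 1 byte ≤ B = 5; zero-pad to 5 bytes: K' = af 00 00 00 00.
K' ⊕ ipad = 99 36 36 36 36.
Inner input = 99 36 36 36 36 ∥ 1f 12 6b 0d 34.
Inner hash: even-index sum = 292 mod 256 = 36; odd-index sum = 298 mod 256 = 42 → 24 2a.

242a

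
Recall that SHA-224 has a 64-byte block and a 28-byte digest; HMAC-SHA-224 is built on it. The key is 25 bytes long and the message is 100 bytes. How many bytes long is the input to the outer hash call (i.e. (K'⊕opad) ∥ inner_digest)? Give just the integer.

Key is 25 ≤ 64 bytes, zero-padded: |K'| = 64.
Outer input = (K'⊕opad) ∥ H(inner) → 64 + 28 = 92 bytes.

92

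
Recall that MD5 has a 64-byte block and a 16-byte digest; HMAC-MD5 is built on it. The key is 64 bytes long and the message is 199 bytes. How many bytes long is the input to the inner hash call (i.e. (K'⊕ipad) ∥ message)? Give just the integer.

263

Key is 64 ≤ 64 bytes, zero-padded: |K'| = 64.
Inner input = (K'⊕ipad) ∥ m → 64 + 199 = 263 bytes.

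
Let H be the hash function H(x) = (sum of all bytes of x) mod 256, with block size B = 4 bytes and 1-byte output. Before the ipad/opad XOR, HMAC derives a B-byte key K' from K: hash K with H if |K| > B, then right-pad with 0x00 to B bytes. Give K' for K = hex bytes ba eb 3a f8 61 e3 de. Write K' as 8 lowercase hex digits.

|K| = 7 > B = 4, so first hash the key.
H(K): sum = 186+235+58+248+97+227+222 = 1273; mod 256 = 249 → f9.
Zero-pad H(K) = f9 to 4 bytes: K' = f9 00 00 00.

f9000000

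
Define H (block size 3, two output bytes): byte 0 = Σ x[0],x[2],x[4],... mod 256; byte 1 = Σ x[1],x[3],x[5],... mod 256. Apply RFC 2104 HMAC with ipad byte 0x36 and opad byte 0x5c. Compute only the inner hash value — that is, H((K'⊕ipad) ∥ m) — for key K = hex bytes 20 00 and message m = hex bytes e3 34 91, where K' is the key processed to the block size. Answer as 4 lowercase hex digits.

80aa

Key hex bytes 20 00 is 2 bytes ≤ B = 3; zero-pad to 3 bytes: K' = 20 00 00.
K' ⊕ ipad = 16 36 36.
Inner input = 16 36 36 ∥ e3 34 91.
Inner hash: even-index sum = 128 mod 256 = 128; odd-index sum = 426 mod 256 = 170 → 80 aa.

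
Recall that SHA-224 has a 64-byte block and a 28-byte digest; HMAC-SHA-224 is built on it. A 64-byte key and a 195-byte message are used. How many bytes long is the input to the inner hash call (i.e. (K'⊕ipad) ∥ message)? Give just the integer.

Key is 64 ≤ 64 bytes, zero-padded: |K'| = 64.
Inner input = (K'⊕ipad) ∥ m → 64 + 195 = 259 bytes.

259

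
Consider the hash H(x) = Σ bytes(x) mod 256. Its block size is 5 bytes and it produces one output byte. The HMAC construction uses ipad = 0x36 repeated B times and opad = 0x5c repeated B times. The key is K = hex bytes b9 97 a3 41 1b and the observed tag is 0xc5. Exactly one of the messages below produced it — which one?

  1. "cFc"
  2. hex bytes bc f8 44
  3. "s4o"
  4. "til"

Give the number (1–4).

4

Key hex bytes b9 97 a3 41 1b is exactly B = 5 bytes: K' = b9 97 a3 41 1b.
K' ⊕ ipad = 8f a1 95 77 2d; K' ⊕ opad = e5 cb ff 1d 47.
m1: inner = H(8f a1 95 77 2d 63 46 63) = 75; tag = H(e5 cb ff 1d 47 75) = 88
m2: inner = H(8f a1 95 77 2d bc f8 44) = 61; tag = H(e5 cb ff 1d 47 61) = 74
m3: inner = H(8f a1 95 77 2d 73 34 6f) = 7f; tag = H(e5 cb ff 1d 47 7f) = 92
m4: inner = H(8f a1 95 77 2d 74 69 6c) = b2; tag = H(e5 cb ff 1d 47 b2) = c5 ← matches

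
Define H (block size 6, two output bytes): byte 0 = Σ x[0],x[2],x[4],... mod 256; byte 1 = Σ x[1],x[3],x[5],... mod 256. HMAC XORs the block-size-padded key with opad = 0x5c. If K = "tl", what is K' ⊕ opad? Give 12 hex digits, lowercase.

28305c5c5c5c

Key "tl" = 74 6c is 2 bytes ≤ B = 6; zero-pad to 6 bytes: K' = 74 6c 00 00 00 00.
XOR each byte with 0x5c: 74⊕5c=28, 6c⊕5c=30, 00⊕5c=5c, 00⊕5c=5c, 00⊕5c=5c, 00⊕5c=5c.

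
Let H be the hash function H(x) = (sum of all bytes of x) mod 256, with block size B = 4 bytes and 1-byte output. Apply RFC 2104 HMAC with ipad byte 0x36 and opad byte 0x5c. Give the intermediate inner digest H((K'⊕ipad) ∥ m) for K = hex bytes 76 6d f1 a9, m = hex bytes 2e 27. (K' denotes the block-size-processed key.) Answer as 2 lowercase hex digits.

56

Key hex bytes 76 6d f1 a9 is exactly B = 4 bytes: K' = 76 6d f1 a9.
K' ⊕ ipad = 40 5b c7 9f.
Inner input = 40 5b c7 9f ∥ 2e 27.
Inner hash: sum = 64+91+199+159+46+39 = 598; mod 256 = 86 → 56.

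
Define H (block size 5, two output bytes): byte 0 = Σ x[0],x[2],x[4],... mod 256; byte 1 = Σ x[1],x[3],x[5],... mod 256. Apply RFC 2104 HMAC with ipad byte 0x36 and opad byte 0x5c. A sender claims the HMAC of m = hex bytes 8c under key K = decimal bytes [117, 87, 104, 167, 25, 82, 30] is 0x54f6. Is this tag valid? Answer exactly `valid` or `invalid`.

Key decimal bytes [117, 87, 104, 167, 25, 82, 30] = 75 57 68 a7 19 52 1e is 7 bytes > B = 5, so hash it first: H(key) = 14 50, then zero-pad to 5 bytes: K' = 14 50 00 00 00.
K' ⊕ ipad = 22 66 36 36 36; K' ⊕ opad = 48 0c 5c 5c 5c.
Inner hash: even-index sum = 142 mod 256 = 142; odd-index sum = 296 mod 256 = 40 → 8e 28.
Outer hash (recomputed tag): even-index sum = 296 mod 256 = 40; odd-index sum = 246 mod 256 = 246 → 28 f6.
Recomputed tag = 28f6; claimed = 54f6 → mismatch.

invalid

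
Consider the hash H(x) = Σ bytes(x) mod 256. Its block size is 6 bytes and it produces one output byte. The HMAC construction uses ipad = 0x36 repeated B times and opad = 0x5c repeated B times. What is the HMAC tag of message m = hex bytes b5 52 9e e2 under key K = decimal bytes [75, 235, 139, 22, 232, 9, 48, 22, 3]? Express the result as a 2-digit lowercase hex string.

d5

Key decimal bytes [75, 235, 139, 22, 232, 9, 48, 22, 3] = 4b eb 8b 16 e8 09 30 16 03 is 9 bytes > B = 6, so hash it first: H(key) = 11, then zero-pad to 6 bytes: K' = 11 00 00 00 00 00.
K' ⊕ ipad = 27 36 36 36 36 36.  K' ⊕ opad = 4d 5c 5c 5c 5c 5c.
Inner input = (K'⊕ipad) ∥ m = 27 36 36 36 36 36 ∥ b5 52 9e e2.
Inner hash: sum = 39+54+54+54+54+54+181+82+158+226 = 956; mod 256 = 188 → bc.
Outer input = (K'⊕opad) ∥ inner = 4d 5c 5c 5c 5c 5c ∥ bc.
Outer hash (tag): sum = 77+92+92+92+92+92+188 = 725; mod 256 = 213 → d5.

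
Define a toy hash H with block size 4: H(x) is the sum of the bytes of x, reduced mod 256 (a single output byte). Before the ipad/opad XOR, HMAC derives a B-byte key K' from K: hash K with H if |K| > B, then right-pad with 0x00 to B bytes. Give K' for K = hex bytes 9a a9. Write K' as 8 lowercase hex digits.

Key hex bytes 9a a9 is 2 bytes ≤ B = 4; zero-pad to 4 bytes: K' = 9a a9 00 00.

9aa90000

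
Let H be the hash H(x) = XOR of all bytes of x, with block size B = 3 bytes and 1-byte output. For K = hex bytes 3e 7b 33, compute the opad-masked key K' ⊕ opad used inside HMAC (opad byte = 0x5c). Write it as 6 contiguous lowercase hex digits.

Key hex bytes 3e 7b 33 is exactly B = 3 bytes: K' = 3e 7b 33.
XOR each byte with 0x5c: 3e⊕5c=62, 7b⊕5c=27, 33⊕5c=6f.

62276f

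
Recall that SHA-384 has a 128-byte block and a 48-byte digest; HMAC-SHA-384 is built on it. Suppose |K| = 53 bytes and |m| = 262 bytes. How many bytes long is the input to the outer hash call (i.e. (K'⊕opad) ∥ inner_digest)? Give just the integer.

176

Key is 53 ≤ 128 bytes, zero-padded: |K'| = 128.
Outer input = (K'⊕opad) ∥ H(inner) → 128 + 48 = 176 bytes.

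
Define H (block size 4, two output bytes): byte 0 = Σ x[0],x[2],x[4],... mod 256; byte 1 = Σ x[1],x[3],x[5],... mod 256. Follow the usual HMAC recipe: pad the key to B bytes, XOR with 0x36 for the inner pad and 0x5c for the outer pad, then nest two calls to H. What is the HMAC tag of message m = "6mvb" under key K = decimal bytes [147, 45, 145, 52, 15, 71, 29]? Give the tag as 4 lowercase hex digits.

Key decimal bytes [147, 45, 145, 52, 15, 71, 29] = 93 2d 91 34 0f 47 1d is 7 bytes > B = 4, so hash it first: H(key) = 50 a8, then zero-pad to 4 bytes: K' = 50 a8 00 00.
K' ⊕ ipad = 66 9e 36 36.  K' ⊕ opad = 0c f4 5c 5c.
Inner input = (K'⊕ipad) ∥ m = 66 9e 36 36 ∥ 36 6d 76 62.
Inner hash: even-index sum = 328 mod 256 = 72; odd-index sum = 419 mod 256 = 163 → 48 a3.
Outer input = (K'⊕opad) ∥ inner = 0c f4 5c 5c ∥ 48 a3.
Outer hash (tag): even-index sum = 176 mod 256 = 176; odd-index sum = 499 mod 256 = 243 → b0 f3.

b0f3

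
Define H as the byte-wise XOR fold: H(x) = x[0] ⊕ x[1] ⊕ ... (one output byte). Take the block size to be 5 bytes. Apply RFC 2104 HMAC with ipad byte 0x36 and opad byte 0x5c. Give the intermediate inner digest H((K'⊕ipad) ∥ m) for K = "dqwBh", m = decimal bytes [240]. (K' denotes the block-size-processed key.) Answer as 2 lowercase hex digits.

Key "dqwBh" = 64 71 77 42 68 is exactly B = 5 bytes: K' = 64 71 77 42 68.
K' ⊕ ipad = 52 47 41 74 5e.
Inner input = 52 47 41 74 5e ∥ f0.
Inner hash: XOR 52⊕47⊕41⊕74⊕5e⊕f0 = 8e.

8e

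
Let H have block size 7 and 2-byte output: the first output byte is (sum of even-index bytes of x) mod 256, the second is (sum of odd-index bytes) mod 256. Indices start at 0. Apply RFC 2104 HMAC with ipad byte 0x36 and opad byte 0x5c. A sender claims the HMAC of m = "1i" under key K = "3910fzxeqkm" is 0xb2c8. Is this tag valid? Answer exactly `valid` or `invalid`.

Key "3910fzxeqkm" = 33 39 31 30 66 7a 78 65 71 6b 6d is 11 bytes > B = 7, so hash it first: H(key) = 20 b3, then zero-pad to 7 bytes: K' = 20 b3 00 00 00 00 00.
K' ⊕ ipad = 16 85 36 36 36 36 36; K' ⊕ opad = 7c ef 5c 5c 5c 5c 5c.
Inner hash: even-index sum = 289 mod 256 = 33; odd-index sum = 290 mod 256 = 34 → 21 22.
Outer hash (recomputed tag): even-index sum = 434 mod 256 = 178; odd-index sum = 456 mod 256 = 200 → b2 c8.
Recomputed tag = b2c8; claimed = b2c8 → match.

valid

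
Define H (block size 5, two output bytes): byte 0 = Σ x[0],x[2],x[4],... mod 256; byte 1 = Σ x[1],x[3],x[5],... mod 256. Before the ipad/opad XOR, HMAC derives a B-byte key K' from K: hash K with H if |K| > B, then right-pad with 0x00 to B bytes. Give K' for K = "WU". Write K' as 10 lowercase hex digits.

5755000000

Key "WU" = 57 55 is 2 bytes ≤ B = 5; zero-pad to 5 bytes: K' = 57 55 00 00 00.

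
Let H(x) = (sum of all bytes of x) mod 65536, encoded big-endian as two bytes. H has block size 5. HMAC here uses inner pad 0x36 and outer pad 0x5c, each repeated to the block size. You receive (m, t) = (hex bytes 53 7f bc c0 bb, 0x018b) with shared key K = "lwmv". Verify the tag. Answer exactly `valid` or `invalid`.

Key "lwmv" = 6c 77 6d 76 is 4 bytes ≤ B = 5; zero-pad to 5 bytes: K' = 6c 77 6d 76 00.
K' ⊕ ipad = 5a 41 5b 40 36; K' ⊕ opad = 30 2b 31 2a 5c.
Inner hash: sum = 90+65+91+64+54+83+127+188+192+187 = 1141 → 04 75.
Outer hash (recomputed tag): sum = 48+43+49+42+92+4+117 = 395 → 01 8b.
Recomputed tag = 018b; claimed = 018b → match.

valid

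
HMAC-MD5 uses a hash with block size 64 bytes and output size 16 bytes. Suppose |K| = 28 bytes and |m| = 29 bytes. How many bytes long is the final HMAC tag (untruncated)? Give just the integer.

16

The tag is one MD5 digest: 16 bytes.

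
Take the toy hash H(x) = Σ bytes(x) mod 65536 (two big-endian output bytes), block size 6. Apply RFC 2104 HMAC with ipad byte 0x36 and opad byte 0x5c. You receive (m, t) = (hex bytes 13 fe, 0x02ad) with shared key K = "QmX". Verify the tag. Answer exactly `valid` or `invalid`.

invalid

Key "QmX" = 51 6d 58 is 3 bytes ≤ B = 6; zero-pad to 6 bytes: K' = 51 6d 58 00 00 00.
K' ⊕ ipad = 67 5b 6e 36 36 36; K' ⊕ opad = 0d 31 04 5c 5c 5c.
Inner hash: sum = 103+91+110+54+54+54+19+254 = 739 → 02 e3.
Outer hash (recomputed tag): sum = 13+49+4+92+92+92+2+227 = 571 → 02 3b.
Recomputed tag = 023b; claimed = 02ad → mismatch.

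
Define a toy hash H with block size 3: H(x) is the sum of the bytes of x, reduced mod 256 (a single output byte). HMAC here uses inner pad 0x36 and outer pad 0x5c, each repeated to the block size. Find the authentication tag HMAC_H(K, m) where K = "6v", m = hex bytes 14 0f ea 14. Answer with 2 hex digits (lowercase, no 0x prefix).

Key "6v" = 36 76 is 2 bytes ≤ B = 3; zero-pad to 3 bytes: K' = 36 76 00.
K' ⊕ ipad = 00 40 36.  K' ⊕ opad = 6a 2a 5c.
Inner input = (K'⊕ipad) ∥ m = 00 40 36 ∥ 14 0f ea 14.
Inner hash: sum = 0+64+54+20+15+234+20 = 407; mod 256 = 151 → 97.
Outer input = (K'⊕opad) ∥ inner = 6a 2a 5c ∥ 97.
Outer hash (tag): sum = 106+42+92+151 = 391; mod 256 = 135 → 87.

87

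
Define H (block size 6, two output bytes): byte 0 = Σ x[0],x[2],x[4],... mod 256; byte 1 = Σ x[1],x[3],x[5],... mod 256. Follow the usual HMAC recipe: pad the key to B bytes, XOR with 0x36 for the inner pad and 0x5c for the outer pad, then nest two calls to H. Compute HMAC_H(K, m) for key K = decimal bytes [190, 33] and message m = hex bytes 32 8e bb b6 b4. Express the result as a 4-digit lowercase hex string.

2ffc

Key decimal bytes [190, 33] = be 21 is 2 bytes ≤ B = 6; zero-pad to 6 bytes: K' = be 21 00 00 00 00.
K' ⊕ ipad = 88 17 36 36 36 36.  K' ⊕ opad = e2 7d 5c 5c 5c 5c.
Inner input = (K'⊕ipad) ∥ m = 88 17 36 36 36 36 ∥ 32 8e bb b6 b4.
Inner hash: even-index sum = 661 mod 256 = 149; odd-index sum = 455 mod 256 = 199 → 95 c7.
Outer input = (K'⊕opad) ∥ inner = e2 7d 5c 5c 5c 5c ∥ 95 c7.
Outer hash (tag): even-index sum = 559 mod 256 = 47; odd-index sum = 508 mod 256 = 252 → 2f fc.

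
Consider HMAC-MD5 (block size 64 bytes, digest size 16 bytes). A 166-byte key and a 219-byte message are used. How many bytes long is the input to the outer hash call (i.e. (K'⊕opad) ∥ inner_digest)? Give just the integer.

80

Key is 166 > 64 bytes, so it is hashed to 16 bytes then zero-padded to 64: |K'| = 64.
Outer input = (K'⊕opad) ∥ H(inner) → 64 + 16 = 80 bytes.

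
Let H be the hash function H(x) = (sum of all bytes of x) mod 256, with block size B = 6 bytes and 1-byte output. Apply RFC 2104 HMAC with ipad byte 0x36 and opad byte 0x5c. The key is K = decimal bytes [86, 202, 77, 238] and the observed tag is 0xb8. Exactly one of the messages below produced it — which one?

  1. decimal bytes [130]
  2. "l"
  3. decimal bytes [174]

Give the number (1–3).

1

Key decimal bytes [86, 202, 77, 238] = 56 ca 4d ee is 4 bytes ≤ B = 6; zero-pad to 6 bytes: K' = 56 ca 4d ee 00 00.
K' ⊕ ipad = 60 fc 7b d8 36 36; K' ⊕ opad = 0a 96 11 b2 5c 5c.
m1: inner = H(60 fc 7b d8 36 36 82) = 9d; tag = H(0a 96 11 b2 5c 5c 9d) = b8 ← matches
m2: inner = H(60 fc 7b d8 36 36 6c) = 87; tag = H(0a 96 11 b2 5c 5c 87) = a2
m3: inner = H(60 fc 7b d8 36 36 ae) = c9; tag = H(0a 96 11 b2 5c 5c c9) = e4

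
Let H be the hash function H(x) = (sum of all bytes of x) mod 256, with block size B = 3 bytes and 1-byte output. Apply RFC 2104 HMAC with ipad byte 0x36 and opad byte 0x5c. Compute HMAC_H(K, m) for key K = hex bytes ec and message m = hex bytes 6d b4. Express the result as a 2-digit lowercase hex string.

cf

Key hex bytes ec is 1 byte ≤ B = 3; zero-pad to 3 bytes: K' = ec 00 00.
K' ⊕ ipad = da 36 36.  K' ⊕ opad = b0 5c 5c.
Inner input = (K'⊕ipad) ∥ m = da 36 36 ∥ 6d b4.
Inner hash: sum = 218+54+54+109+180 = 615; mod 256 = 103 → 67.
Outer input = (K'⊕opad) ∥ inner = b0 5c 5c ∥ 67.
Outer hash (tag): sum = 176+92+92+103 = 463; mod 256 = 207 → cf.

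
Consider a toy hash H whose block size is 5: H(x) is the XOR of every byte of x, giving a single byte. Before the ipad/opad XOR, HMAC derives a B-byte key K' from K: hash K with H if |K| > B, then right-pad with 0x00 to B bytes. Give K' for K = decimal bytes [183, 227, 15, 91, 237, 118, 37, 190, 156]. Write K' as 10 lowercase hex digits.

9c00000000

|K| = 9 > B = 5, so first hash the key.
H(K): XOR b7⊕e3⊕0f⊕5b⊕ed⊕76⊕25⊕be⊕9c = 9c.
Zero-pad H(K) = 9c to 5 bytes: K' = 9c 00 00 00 00.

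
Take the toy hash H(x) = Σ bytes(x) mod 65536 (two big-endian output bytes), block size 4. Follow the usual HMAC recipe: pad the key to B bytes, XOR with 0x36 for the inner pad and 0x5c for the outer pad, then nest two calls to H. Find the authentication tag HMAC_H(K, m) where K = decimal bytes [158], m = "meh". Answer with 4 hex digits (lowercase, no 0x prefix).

025c

Key decimal bytes [158] = 9e is 1 byte ≤ B = 4; zero-pad to 4 bytes: K' = 9e 00 00 00.
K' ⊕ ipad = a8 36 36 36.  K' ⊕ opad = c2 5c 5c 5c.
Inner input = (K'⊕ipad) ∥ m = a8 36 36 36 ∥ 6d 65 68.
Inner hash: sum = 168+54+54+54+109+101+104 = 644 → 02 84.
Outer input = (K'⊕opad) ∥ inner = c2 5c 5c 5c ∥ 02 84.
Outer hash (tag): sum = 194+92+92+92+2+132 = 604 → 02 5c.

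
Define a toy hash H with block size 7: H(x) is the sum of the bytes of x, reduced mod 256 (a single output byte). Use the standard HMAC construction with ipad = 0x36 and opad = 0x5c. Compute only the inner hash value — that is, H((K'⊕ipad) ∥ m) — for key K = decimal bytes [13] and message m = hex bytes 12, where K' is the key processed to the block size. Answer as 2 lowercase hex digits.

Key decimal bytes [13] = 0d is 1 byte ≤ B = 7; zero-pad to 7 bytes: K' = 0d 00 00 00 00 00 00.
K' ⊕ ipad = 3b 36 36 36 36 36 36.
Inner input = 3b 36 36 36 36 36 36 ∥ 12.
Inner hash: sum = 59+54+54+54+54+54+54+18 = 401; mod 256 = 145 → 91.

91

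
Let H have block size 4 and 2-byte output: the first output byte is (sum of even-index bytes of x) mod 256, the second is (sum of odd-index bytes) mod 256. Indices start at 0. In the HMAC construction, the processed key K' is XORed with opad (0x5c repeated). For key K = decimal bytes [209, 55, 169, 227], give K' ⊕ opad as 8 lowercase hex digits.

8d6bf5bf

Key decimal bytes [209, 55, 169, 227] = d1 37 a9 e3 is exactly B = 4 bytes: K' = d1 37 a9 e3.
XOR each byte with 0x5c: d1⊕5c=8d, 37⊕5c=6b, a9⊕5c=f5, e3⊕5c=bf.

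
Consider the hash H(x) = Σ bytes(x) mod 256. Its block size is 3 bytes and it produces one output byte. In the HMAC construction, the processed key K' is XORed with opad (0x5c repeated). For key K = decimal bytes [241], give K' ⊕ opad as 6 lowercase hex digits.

Key decimal bytes [241] = f1 is 1 byte ≤ B = 3; zero-pad to 3 bytes: K' = f1 00 00.
XOR each byte with 0x5c: f1⊕5c=ad, 00⊕5c=5c, 00⊕5c=5c.

ad5c5c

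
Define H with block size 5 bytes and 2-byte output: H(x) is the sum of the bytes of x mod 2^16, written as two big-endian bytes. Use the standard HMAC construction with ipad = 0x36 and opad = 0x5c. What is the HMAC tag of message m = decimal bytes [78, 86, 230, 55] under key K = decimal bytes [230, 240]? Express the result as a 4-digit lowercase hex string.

0376

Key decimal bytes [230, 240] = e6 f0 is 2 bytes ≤ B = 5; zero-pad to 5 bytes: K' = e6 f0 00 00 00.
K' ⊕ ipad = d0 c6 36 36 36.  K' ⊕ opad = ba ac 5c 5c 5c.
Inner input = (K'⊕ipad) ∥ m = d0 c6 36 36 36 ∥ 4e 56 e6 37.
Inner hash: sum = 208+198+54+54+54+78+86+230+55 = 1017 → 03 f9.
Outer input = (K'⊕opad) ∥ inner = ba ac 5c 5c 5c ∥ 03 f9.
Outer hash (tag): sum = 186+172+92+92+92+3+249 = 886 → 03 76.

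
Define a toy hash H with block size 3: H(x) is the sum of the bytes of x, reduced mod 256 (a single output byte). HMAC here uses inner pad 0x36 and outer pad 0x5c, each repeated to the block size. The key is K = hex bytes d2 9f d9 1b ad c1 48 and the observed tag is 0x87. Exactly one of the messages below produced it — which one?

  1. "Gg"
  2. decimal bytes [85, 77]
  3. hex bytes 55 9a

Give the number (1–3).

3

Key hex bytes d2 9f d9 1b ad c1 48 is 7 bytes > B = 3, so hash it first: H(key) = 1b, then zero-pad to 3 bytes: K' = 1b 00 00.
K' ⊕ ipad = 2d 36 36; K' ⊕ opad = 47 5c 5c.
m1: inner = H(2d 36 36 47 67) = 47; tag = H(47 5c 5c 47) = 46
m2: inner = H(2d 36 36 55 4d) = 3b; tag = H(47 5c 5c 3b) = 3a
m3: inner = H(2d 36 36 55 9a) = 88; tag = H(47 5c 5c 88) = 87 ← matches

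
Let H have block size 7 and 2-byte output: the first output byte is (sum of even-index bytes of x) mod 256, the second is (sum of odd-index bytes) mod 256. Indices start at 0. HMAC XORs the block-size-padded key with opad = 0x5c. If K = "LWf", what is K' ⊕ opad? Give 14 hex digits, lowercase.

100b3a5c5c5c5c

Key "LWf" = 4c 57 66 is 3 bytes ≤ B = 7; zero-pad to 7 bytes: K' = 4c 57 66 00 00 00 00.
XOR each byte with 0x5c: 4c⊕5c=10, 57⊕5c=0b, 66⊕5c=3a, 00⊕5c=5c, 00⊕5c=5c, 00⊕5c=5c, 00⊕5c=5c.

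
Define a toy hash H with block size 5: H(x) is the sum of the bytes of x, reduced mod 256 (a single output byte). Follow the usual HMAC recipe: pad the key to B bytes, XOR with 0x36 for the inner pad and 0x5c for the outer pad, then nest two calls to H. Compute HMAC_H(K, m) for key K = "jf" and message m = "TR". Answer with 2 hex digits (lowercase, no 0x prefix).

Key "jf" = 6a 66 is 2 bytes ≤ B = 5; zero-pad to 5 bytes: K' = 6a 66 00 00 00.
K' ⊕ ipad = 5c 50 36 36 36.  K' ⊕ opad = 36 3a 5c 5c 5c.
Inner input = (K'⊕ipad) ∥ m = 5c 50 36 36 36 ∥ 54 52.
Inner hash: sum = 92+80+54+54+54+84+82 = 500; mod 256 = 244 → f4.
Outer input = (K'⊕opad) ∥ inner = 36 3a 5c 5c 5c ∥ f4.
Outer hash (tag): sum = 54+58+92+92+92+244 = 632; mod 256 = 120 → 78.

78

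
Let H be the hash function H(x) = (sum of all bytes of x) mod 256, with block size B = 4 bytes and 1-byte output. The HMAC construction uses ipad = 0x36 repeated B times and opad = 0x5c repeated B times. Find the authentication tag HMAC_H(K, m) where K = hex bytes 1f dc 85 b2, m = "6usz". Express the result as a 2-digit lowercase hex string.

6c

Key hex bytes 1f dc 85 b2 is exactly B = 4 bytes: K' = 1f dc 85 b2.
K' ⊕ ipad = 29 ea b3 84.  K' ⊕ opad = 43 80 d9 ee.
Inner input = (K'⊕ipad) ∥ m = 29 ea b3 84 ∥ 36 75 73 7a.
Inner hash: sum = 41+234+179+132+54+117+115+122 = 994; mod 256 = 226 → e2.
Outer input = (K'⊕opad) ∥ inner = 43 80 d9 ee ∥ e2.
Outer hash (tag): sum = 67+128+217+238+226 = 876; mod 256 = 108 → 6c.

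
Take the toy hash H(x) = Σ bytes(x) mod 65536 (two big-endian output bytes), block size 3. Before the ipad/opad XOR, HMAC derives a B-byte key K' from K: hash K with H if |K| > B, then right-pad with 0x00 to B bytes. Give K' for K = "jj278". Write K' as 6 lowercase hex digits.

|K| = 5 > B = 3, so first hash the key.
H(K): sum = 106+106+50+55+56 = 373 → 01 75.
Zero-pad H(K) = 01 75 to 3 bytes: K' = 01 75 00.

017500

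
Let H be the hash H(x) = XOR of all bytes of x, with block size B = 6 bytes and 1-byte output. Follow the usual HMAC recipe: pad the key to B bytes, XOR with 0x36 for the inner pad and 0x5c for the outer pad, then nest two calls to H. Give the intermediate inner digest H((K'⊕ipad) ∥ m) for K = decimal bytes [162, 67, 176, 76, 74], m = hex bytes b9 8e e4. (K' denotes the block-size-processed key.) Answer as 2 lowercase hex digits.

Key decimal bytes [162, 67, 176, 76, 74] = a2 43 b0 4c 4a is 5 bytes ≤ B = 6; zero-pad to 6 bytes: K' = a2 43 b0 4c 4a 00.
K' ⊕ ipad = 94 75 86 7a 7c 36.
Inner input = 94 75 86 7a 7c 36 ∥ b9 8e e4.
Inner hash: XOR 94⊕75⊕86⊕7a⊕7c⊕36⊕b9⊕8e⊕e4 = 84.

84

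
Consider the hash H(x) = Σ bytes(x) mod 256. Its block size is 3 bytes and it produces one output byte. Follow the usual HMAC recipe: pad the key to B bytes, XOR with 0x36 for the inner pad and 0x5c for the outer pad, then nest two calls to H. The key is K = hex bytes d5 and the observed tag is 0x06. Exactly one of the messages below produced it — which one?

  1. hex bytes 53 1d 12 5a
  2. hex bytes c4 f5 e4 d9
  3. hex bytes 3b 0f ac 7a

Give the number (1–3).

2

Key hex bytes d5 is 1 byte ≤ B = 3; zero-pad to 3 bytes: K' = d5 00 00.
K' ⊕ ipad = e3 36 36; K' ⊕ opad = 89 5c 5c.
m1: inner = H(e3 36 36 53 1d 12 5a) = 2b; tag = H(89 5c 5c 2b) = 6c
m2: inner = H(e3 36 36 c4 f5 e4 d9) = c5; tag = H(89 5c 5c c5) = 06 ← matches
m3: inner = H(e3 36 36 3b 0f ac 7a) = bf; tag = H(89 5c 5c bf) = 00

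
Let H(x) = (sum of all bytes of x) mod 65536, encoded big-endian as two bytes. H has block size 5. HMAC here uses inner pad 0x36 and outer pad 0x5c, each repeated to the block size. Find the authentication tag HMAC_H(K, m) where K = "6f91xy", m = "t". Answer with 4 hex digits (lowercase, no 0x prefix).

Key "6f91xy" = 36 66 39 31 78 79 is 6 bytes > B = 5, so hash it first: H(key) = 01 f7, then zero-pad to 5 bytes: K' = 01 f7 00 00 00.
K' ⊕ ipad = 37 c1 36 36 36.  K' ⊕ opad = 5d ab 5c 5c 5c.
Inner input = (K'⊕ipad) ∥ m = 37 c1 36 36 36 ∥ 74.
Inner hash: sum = 55+193+54+54+54+116 = 526 → 02 0e.
Outer input = (K'⊕opad) ∥ inner = 5d ab 5c 5c 5c ∥ 02 0e.
Outer hash (tag): sum = 93+171+92+92+92+2+14 = 556 → 02 2c.

022c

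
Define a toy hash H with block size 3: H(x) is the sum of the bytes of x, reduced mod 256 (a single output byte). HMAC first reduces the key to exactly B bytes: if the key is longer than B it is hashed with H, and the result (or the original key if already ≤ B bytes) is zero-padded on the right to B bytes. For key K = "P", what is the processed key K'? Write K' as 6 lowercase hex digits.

500000

Key "P" = 50 is 1 byte ≤ B = 3; zero-pad to 3 bytes: K' = 50 00 00.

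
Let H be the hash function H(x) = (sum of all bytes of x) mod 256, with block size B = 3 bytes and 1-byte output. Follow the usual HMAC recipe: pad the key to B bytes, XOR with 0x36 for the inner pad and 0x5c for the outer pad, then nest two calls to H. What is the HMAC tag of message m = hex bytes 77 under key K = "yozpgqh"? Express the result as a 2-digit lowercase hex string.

Key "yozpgqh" = 79 6f 7a 70 67 71 68 is 7 bytes > B = 3, so hash it first: H(key) = 12, then zero-pad to 3 bytes: K' = 12 00 00.
K' ⊕ ipad = 24 36 36.  K' ⊕ opad = 4e 5c 5c.
Inner input = (K'⊕ipad) ∥ m = 24 36 36 ∥ 77.
Inner hash: sum = 36+54+54+119 = 263; mod 256 = 7 → 07.
Outer input = (K'⊕opad) ∥ inner = 4e 5c 5c ∥ 07.
Outer hash (tag): sum = 78+92+92+7 = 269; mod 256 = 13 → 0d.

0d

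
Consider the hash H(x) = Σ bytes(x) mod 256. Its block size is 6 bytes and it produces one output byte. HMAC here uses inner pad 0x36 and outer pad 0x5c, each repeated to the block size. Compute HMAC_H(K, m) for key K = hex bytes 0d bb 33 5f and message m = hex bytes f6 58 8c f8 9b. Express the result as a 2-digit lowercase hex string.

71

Key hex bytes 0d bb 33 5f is 4 bytes ≤ B = 6; zero-pad to 6 bytes: K' = 0d bb 33 5f 00 00.
K' ⊕ ipad = 3b 8d 05 69 36 36.  K' ⊕ opad = 51 e7 6f 03 5c 5c.
Inner input = (K'⊕ipad) ∥ m = 3b 8d 05 69 36 36 ∥ f6 58 8c f8 9b.
Inner hash: sum = 59+141+5+105+54+54+246+88+140+248+155 = 1295; mod 256 = 15 → 0f.
Outer input = (K'⊕opad) ∥ inner = 51 e7 6f 03 5c 5c ∥ 0f.
Outer hash (tag): sum = 81+231+111+3+92+92+15 = 625; mod 256 = 113 → 71.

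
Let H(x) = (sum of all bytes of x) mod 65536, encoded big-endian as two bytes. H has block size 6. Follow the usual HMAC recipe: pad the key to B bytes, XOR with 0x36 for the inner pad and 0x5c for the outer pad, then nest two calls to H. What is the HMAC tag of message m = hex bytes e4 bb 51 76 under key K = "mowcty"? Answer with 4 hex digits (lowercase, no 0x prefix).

0160

Key "mowcty" = 6d 6f 77 63 74 79 is exactly B = 6 bytes: K' = 6d 6f 77 63 74 79.
K' ⊕ ipad = 5b 59 41 55 42 4f.  K' ⊕ opad = 31 33 2b 3f 28 25.
Inner input = (K'⊕ipad) ∥ m = 5b 59 41 55 42 4f ∥ e4 bb 51 76.
Inner hash: sum = 91+89+65+85+66+79+228+187+81+118 = 1089 → 04 41.
Outer input = (K'⊕opad) ∥ inner = 31 33 2b 3f 28 25 ∥ 04 41.
Outer hash (tag): sum = 49+51+43+63+40+37+4+65 = 352 → 01 60.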